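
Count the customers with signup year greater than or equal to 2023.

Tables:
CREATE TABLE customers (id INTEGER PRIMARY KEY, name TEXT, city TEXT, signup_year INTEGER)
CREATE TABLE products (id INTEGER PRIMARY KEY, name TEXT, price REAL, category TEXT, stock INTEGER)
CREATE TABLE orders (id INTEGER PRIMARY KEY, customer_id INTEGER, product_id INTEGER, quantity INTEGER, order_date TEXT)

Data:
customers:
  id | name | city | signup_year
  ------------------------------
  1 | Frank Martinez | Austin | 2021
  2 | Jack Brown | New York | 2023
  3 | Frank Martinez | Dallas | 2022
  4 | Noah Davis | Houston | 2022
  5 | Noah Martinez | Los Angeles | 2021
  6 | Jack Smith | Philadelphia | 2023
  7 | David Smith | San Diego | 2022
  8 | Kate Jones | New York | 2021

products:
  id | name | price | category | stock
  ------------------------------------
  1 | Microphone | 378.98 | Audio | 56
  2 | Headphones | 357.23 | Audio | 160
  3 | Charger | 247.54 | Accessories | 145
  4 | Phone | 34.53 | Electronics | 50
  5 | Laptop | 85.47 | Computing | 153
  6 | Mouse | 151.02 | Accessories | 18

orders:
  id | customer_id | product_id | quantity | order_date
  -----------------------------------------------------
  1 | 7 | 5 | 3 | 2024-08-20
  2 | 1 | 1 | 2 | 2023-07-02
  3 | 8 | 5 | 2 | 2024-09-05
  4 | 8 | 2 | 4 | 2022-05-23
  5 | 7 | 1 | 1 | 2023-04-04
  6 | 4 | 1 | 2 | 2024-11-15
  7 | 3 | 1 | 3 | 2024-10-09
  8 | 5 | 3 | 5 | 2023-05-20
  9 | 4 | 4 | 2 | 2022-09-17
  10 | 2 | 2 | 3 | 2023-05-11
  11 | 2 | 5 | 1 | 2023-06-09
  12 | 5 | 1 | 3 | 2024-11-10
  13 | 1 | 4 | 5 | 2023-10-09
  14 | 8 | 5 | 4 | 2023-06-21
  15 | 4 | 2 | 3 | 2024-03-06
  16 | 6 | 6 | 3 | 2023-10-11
SELECT COUNT(*) FROM customers WHERE signup_year >= 2023

Execution result:
2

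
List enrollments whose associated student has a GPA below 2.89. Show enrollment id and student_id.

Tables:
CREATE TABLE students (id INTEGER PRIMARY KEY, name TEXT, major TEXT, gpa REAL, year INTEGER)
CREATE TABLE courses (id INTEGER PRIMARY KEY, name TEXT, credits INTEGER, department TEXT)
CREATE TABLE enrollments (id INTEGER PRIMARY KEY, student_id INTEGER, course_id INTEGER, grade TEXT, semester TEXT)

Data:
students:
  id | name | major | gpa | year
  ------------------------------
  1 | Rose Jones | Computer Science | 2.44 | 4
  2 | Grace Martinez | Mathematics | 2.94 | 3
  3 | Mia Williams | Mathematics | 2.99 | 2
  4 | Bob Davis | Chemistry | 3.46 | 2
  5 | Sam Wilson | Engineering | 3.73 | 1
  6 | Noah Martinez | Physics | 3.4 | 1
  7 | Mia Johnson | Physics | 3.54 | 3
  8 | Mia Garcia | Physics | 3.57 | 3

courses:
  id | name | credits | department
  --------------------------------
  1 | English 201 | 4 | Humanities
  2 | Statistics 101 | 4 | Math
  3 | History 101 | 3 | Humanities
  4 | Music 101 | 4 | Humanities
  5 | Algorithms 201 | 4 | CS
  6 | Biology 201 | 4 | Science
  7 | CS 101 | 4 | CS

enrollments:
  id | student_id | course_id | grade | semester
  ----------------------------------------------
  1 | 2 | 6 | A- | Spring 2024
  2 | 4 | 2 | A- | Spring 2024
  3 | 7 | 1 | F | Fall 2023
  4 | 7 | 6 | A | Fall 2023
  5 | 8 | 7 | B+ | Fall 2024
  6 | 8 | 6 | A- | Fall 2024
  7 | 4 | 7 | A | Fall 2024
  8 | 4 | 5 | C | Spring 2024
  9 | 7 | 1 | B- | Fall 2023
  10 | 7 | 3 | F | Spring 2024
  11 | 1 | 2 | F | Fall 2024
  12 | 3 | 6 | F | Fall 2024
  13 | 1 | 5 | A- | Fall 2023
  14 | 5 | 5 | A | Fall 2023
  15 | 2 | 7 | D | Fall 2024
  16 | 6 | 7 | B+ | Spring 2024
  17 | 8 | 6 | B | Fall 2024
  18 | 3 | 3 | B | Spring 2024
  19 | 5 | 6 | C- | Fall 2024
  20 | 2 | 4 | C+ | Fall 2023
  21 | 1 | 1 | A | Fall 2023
SELECT id, student_id FROM enrollments WHERE student_id IN (SELECT id FROM students WHERE gpa < 2.89)

Execution result:
id | student_id
11 | 1
13 | 1
21 | 1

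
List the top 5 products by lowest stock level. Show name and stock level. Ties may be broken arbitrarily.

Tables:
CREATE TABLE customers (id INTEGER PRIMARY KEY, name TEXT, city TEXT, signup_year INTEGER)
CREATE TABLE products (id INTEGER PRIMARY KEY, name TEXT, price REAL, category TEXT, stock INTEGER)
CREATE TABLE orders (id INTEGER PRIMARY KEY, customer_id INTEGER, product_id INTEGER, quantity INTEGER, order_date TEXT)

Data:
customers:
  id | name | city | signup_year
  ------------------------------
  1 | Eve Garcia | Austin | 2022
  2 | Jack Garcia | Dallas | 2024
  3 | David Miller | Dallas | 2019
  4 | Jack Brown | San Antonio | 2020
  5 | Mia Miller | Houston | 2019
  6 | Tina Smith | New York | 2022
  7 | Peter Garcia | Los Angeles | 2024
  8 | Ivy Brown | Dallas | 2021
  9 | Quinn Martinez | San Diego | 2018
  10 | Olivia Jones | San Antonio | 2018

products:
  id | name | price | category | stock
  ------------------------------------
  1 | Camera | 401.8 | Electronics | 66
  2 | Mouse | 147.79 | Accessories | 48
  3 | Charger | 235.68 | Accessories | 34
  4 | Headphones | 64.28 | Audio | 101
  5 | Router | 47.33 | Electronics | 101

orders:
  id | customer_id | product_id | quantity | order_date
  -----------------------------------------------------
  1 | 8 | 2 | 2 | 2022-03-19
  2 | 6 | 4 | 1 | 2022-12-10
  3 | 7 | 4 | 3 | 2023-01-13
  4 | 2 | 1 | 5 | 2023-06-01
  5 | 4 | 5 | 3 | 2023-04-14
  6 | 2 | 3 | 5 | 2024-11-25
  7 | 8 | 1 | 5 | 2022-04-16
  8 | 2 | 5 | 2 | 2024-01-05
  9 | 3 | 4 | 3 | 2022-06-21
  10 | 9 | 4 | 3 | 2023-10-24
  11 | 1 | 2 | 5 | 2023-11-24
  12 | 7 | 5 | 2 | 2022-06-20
SELECT name, stock FROM products ORDER BY stock ASC LIMIT 5

Execution result:
name | stock
Charger | 34
Mouse | 48
Camera | 66
Headphones | 101
Router | 101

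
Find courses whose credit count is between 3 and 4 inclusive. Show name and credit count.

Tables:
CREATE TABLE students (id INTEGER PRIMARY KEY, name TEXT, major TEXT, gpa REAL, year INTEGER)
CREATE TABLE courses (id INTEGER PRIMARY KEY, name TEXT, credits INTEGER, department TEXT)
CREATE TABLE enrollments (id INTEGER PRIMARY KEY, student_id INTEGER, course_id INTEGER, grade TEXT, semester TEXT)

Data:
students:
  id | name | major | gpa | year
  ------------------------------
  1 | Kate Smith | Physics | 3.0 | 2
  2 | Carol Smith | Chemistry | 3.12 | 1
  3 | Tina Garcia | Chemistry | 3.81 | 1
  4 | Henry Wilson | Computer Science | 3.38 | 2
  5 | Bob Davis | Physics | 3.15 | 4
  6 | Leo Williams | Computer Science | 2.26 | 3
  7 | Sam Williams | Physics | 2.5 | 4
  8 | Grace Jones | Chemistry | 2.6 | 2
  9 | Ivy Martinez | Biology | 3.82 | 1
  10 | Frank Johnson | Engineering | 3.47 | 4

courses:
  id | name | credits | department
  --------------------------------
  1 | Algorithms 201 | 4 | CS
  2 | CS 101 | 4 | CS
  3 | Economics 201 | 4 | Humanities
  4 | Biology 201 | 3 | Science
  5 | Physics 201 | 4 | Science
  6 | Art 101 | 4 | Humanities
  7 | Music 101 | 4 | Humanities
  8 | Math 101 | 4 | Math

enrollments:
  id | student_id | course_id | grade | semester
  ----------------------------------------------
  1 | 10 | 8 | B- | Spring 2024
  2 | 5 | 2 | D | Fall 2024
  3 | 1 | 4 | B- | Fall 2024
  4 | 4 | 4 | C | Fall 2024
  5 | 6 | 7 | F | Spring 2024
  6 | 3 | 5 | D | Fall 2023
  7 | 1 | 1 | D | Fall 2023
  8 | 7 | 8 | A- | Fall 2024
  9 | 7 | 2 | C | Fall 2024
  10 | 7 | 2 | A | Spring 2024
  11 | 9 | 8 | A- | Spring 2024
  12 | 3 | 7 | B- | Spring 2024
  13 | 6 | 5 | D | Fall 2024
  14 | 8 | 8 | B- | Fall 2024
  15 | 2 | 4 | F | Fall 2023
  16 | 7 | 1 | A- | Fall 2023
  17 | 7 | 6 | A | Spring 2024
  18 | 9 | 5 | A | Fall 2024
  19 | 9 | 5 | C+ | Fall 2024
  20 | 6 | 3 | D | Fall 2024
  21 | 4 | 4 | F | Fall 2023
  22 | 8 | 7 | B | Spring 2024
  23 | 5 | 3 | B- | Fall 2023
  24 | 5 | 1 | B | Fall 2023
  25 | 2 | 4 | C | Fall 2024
SELECT name, credits FROM courses WHERE credits BETWEEN 3 AND 4

Execution result:
name | credits
Algorithms 201 | 4
CS 101 | 4
Economics 201 | 4
Biology 201 | 3
Physics 201 | 4
Art 101 | 4
Music 101 | 4
Math 101 | 4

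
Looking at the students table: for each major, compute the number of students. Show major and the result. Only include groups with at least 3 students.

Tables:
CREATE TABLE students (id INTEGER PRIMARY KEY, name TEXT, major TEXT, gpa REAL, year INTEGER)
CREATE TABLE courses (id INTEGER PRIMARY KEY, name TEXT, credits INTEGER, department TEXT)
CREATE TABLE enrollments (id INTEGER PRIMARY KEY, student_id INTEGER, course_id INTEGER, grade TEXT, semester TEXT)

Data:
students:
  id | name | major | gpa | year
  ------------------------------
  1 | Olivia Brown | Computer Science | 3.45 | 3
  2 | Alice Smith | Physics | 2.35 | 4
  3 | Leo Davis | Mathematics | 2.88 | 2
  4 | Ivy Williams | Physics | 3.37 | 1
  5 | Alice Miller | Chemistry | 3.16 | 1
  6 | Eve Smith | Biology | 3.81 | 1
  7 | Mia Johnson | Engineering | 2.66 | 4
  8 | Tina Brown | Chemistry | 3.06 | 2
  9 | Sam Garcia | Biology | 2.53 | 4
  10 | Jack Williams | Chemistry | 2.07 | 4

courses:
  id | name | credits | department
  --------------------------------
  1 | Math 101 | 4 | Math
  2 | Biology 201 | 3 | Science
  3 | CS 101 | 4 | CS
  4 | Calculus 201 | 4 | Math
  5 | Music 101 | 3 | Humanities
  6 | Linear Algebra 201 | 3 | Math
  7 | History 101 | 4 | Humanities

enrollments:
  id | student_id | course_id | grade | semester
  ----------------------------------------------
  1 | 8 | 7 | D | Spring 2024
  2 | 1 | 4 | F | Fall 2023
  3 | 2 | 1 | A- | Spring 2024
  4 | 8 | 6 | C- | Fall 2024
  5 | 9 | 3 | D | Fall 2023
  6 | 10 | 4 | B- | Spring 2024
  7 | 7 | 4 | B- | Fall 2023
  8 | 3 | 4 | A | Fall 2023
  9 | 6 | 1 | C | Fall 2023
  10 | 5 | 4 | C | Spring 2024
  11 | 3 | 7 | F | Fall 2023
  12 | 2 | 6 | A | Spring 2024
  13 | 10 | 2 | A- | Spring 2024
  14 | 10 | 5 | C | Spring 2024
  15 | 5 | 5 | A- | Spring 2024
SELECT major, COUNT(*) AS n FROM students GROUP BY major HAVING COUNT(*) >= 3

Execution result:
major | n
Chemistry | 3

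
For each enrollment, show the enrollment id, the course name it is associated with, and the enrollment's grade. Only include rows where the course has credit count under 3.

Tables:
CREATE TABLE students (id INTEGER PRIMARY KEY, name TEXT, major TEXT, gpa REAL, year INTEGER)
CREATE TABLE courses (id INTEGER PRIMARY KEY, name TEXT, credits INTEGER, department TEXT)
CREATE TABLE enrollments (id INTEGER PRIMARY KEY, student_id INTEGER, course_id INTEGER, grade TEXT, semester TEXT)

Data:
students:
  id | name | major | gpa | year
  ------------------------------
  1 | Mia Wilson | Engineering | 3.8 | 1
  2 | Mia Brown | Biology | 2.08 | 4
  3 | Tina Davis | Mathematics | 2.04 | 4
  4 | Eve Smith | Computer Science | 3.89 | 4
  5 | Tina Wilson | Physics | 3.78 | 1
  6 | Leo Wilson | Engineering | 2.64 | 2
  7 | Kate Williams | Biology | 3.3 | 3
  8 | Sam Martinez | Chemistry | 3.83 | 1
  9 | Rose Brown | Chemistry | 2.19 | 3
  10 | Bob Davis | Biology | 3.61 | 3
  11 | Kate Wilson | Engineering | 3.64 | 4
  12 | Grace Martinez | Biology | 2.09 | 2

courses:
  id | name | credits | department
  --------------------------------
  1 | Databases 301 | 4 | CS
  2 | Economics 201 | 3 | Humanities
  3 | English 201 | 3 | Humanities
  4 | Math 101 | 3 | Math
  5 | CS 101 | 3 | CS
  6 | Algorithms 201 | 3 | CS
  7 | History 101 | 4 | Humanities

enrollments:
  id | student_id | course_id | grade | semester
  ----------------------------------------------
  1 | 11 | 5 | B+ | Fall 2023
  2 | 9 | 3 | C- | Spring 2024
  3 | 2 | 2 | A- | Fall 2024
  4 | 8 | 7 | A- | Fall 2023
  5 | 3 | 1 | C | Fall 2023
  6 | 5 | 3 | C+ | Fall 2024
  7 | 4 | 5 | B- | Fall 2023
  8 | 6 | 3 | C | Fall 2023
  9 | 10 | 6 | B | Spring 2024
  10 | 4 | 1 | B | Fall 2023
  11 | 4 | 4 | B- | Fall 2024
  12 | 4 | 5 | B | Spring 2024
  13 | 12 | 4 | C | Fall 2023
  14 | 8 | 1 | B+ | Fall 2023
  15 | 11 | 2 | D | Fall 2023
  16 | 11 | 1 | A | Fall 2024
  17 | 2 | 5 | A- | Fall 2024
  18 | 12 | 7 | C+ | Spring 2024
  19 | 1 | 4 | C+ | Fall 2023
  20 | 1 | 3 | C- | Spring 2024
SELECT c.id, p.name AS course, c.grade FROM enrollments c JOIN courses p ON c.course_id = p.id WHERE p.credits < 3

Execution result:
(no rows)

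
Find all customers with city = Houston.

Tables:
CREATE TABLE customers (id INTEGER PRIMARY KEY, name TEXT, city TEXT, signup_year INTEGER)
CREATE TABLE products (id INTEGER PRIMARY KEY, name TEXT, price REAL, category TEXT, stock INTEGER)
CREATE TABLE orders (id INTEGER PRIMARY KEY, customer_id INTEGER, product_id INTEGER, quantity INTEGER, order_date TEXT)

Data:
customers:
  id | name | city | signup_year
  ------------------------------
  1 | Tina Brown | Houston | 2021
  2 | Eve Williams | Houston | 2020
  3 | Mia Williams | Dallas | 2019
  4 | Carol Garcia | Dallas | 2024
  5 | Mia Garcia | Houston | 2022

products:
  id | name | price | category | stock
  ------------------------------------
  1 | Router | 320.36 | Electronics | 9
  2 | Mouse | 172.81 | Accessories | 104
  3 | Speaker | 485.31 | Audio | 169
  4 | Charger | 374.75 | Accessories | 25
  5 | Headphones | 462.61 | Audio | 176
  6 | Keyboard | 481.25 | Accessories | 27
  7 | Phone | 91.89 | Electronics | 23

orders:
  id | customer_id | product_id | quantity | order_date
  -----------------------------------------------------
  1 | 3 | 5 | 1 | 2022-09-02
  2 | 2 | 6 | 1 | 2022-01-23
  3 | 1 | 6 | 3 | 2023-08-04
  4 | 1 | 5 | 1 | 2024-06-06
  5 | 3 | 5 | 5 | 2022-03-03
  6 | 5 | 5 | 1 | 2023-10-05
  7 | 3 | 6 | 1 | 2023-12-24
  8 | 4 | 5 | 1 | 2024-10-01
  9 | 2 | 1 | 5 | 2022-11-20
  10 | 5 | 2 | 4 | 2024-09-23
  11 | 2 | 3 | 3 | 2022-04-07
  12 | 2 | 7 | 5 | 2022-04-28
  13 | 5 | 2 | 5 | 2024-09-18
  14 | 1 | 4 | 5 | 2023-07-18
SELECT name, city FROM customers WHERE city = 'Houston'

Execution result:
name | city
Tina Brown | Houston
Eve Williams | Houston
Mia Garcia | Houston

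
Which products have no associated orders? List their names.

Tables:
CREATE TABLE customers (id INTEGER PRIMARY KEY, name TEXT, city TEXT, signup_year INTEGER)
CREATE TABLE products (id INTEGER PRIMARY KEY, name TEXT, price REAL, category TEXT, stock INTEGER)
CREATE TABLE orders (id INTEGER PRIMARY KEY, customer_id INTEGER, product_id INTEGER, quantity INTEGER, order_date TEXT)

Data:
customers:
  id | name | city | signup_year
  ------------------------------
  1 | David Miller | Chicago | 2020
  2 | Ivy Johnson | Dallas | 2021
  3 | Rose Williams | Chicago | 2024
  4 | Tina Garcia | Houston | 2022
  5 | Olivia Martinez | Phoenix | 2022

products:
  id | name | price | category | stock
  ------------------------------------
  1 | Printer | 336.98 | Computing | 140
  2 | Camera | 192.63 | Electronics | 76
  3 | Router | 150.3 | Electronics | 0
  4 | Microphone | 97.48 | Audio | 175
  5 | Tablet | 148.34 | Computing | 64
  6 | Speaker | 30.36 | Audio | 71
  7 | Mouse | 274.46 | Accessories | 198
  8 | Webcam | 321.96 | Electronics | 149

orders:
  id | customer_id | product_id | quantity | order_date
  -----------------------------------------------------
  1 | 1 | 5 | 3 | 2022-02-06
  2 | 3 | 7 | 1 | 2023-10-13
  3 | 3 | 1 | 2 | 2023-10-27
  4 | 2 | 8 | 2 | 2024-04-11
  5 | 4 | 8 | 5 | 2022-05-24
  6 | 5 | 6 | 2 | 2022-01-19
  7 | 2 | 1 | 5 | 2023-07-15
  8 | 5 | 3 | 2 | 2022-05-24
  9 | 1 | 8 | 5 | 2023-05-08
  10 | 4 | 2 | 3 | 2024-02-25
SELECT p.name FROM products p LEFT JOIN orders c ON c.product_id = p.id WHERE c.id IS NULL

Execution result:
Microphone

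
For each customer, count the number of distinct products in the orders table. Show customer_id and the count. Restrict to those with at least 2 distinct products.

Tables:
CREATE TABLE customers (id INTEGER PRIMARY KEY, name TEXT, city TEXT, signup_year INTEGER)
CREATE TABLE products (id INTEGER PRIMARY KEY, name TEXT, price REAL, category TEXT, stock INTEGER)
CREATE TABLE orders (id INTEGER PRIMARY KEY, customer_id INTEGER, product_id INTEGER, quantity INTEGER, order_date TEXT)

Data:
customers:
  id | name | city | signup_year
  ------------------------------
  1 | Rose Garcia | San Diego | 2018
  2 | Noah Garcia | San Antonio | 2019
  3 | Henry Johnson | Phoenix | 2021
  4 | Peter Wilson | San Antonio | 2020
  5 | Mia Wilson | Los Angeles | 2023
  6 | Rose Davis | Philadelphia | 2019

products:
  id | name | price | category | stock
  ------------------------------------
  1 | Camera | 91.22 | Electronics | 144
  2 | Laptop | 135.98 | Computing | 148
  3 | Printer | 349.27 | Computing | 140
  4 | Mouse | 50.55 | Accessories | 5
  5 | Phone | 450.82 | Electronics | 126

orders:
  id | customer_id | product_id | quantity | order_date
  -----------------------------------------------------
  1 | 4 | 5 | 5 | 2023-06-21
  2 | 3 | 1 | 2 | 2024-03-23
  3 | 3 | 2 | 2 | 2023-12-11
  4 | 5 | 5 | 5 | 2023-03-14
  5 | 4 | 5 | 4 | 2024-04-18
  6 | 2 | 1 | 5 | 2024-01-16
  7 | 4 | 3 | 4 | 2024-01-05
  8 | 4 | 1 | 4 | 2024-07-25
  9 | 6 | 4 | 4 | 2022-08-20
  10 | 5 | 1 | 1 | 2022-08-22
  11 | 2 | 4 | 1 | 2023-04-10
SELECT customer_id, COUNT(DISTINCT product_id) AS distinct_product_count FROM orders GROUP BY customer_id HAVING COUNT(DISTINCT product_id) >= 2

Execution result:
customer_id | distinct_product_count
2 | 2
3 | 2
4 | 3
5 | 2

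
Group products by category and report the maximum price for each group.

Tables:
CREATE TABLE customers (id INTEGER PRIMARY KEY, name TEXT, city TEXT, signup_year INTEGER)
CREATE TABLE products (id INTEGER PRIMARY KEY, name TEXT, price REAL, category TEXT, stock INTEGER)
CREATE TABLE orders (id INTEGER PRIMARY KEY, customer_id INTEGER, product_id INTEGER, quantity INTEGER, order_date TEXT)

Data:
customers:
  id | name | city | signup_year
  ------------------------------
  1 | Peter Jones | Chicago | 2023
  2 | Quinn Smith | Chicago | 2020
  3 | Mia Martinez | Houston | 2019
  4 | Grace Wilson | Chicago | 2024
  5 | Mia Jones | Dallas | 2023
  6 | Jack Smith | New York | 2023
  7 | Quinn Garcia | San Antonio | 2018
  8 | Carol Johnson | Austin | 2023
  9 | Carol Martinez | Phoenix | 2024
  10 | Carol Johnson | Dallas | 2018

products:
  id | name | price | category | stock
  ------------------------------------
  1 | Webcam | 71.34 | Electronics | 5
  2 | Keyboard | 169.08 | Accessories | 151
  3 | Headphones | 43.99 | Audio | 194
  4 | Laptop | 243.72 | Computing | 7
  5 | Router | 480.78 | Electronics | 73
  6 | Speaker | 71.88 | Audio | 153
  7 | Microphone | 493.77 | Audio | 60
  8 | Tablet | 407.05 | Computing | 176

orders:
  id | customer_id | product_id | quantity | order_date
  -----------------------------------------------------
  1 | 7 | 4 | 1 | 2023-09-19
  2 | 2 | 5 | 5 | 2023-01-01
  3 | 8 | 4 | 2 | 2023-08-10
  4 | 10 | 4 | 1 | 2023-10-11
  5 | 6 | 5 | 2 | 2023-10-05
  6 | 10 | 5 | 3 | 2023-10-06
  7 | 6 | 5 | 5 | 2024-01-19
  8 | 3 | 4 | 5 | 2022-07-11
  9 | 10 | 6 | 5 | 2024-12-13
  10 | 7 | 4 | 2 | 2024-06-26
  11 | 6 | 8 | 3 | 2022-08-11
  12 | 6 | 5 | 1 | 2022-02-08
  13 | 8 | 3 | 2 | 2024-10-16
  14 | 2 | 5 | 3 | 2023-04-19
SELECT category, MAX(price) AS max_price FROM products GROUP BY category

Execution result:
category | max_price
Accessories | 169.08
Audio | 493.77
Computing | 407.05
Electronics | 480.78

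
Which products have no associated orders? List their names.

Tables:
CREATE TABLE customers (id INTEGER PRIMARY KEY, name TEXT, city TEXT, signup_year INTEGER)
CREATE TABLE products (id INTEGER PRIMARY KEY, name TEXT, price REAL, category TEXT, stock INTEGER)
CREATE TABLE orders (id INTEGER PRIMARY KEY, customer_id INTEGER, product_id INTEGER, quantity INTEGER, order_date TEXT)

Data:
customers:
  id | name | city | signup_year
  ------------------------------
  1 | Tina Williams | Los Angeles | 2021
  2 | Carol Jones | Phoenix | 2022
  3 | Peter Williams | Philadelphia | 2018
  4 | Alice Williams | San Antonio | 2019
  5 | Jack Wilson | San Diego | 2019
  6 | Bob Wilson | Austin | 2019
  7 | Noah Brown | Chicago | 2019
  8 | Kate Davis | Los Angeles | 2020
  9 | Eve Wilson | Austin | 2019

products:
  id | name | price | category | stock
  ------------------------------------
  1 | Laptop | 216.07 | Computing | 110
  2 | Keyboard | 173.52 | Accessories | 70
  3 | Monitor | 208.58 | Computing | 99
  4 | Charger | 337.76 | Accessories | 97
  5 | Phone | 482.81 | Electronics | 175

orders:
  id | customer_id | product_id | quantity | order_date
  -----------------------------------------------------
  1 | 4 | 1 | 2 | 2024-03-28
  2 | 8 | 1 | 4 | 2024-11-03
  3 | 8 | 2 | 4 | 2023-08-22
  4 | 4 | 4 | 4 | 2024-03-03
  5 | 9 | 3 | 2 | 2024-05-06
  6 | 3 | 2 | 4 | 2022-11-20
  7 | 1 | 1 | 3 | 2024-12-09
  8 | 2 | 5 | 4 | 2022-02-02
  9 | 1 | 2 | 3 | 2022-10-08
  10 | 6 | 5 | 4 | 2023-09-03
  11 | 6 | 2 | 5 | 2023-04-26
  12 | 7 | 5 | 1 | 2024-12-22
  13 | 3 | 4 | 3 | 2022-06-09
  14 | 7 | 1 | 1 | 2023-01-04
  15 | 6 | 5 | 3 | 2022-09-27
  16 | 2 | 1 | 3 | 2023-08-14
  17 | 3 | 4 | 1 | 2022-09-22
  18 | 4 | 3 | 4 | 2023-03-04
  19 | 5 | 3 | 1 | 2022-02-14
SELECT p.name FROM products p LEFT JOIN orders c ON c.product_id = p.id WHERE c.id IS NULL

Execution result:
(no rows)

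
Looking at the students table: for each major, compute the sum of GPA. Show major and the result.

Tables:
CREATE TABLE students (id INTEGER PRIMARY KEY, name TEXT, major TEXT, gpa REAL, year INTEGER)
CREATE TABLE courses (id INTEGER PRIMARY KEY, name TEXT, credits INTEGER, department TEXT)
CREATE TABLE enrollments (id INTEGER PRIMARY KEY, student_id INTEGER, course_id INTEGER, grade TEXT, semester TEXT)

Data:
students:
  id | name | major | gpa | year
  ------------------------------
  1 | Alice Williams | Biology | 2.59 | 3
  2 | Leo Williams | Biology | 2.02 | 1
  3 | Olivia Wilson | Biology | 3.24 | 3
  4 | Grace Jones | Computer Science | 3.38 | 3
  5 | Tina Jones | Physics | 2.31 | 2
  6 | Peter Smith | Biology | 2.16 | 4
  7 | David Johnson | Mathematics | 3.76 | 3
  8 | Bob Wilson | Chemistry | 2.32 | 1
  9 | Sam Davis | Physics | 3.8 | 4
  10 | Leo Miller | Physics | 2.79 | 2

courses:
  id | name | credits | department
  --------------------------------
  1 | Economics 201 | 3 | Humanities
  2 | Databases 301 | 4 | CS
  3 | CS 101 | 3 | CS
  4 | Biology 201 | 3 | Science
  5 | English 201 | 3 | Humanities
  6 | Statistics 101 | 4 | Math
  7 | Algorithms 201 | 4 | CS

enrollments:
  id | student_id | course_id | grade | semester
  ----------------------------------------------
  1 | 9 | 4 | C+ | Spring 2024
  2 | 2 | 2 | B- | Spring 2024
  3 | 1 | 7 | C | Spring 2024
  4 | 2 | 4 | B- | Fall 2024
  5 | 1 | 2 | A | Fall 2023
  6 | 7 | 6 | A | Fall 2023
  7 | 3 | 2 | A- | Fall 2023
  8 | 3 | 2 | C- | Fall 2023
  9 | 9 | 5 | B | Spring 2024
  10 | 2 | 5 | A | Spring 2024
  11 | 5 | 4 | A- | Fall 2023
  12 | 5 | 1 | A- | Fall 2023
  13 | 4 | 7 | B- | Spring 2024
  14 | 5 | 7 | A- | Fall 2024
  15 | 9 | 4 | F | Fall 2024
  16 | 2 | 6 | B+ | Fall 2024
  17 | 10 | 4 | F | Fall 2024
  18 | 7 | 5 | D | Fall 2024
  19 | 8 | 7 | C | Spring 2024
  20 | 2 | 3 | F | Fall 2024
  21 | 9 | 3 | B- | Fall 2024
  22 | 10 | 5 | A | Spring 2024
SELECT major, SUM(gpa) AS sum_gpa FROM students GROUP BY major

Execution result:
major | sum_gpa
Biology | 10.01
Chemistry | 2.32
Computer Science | 3.38
Mathematics | 3.76
Physics | 8.90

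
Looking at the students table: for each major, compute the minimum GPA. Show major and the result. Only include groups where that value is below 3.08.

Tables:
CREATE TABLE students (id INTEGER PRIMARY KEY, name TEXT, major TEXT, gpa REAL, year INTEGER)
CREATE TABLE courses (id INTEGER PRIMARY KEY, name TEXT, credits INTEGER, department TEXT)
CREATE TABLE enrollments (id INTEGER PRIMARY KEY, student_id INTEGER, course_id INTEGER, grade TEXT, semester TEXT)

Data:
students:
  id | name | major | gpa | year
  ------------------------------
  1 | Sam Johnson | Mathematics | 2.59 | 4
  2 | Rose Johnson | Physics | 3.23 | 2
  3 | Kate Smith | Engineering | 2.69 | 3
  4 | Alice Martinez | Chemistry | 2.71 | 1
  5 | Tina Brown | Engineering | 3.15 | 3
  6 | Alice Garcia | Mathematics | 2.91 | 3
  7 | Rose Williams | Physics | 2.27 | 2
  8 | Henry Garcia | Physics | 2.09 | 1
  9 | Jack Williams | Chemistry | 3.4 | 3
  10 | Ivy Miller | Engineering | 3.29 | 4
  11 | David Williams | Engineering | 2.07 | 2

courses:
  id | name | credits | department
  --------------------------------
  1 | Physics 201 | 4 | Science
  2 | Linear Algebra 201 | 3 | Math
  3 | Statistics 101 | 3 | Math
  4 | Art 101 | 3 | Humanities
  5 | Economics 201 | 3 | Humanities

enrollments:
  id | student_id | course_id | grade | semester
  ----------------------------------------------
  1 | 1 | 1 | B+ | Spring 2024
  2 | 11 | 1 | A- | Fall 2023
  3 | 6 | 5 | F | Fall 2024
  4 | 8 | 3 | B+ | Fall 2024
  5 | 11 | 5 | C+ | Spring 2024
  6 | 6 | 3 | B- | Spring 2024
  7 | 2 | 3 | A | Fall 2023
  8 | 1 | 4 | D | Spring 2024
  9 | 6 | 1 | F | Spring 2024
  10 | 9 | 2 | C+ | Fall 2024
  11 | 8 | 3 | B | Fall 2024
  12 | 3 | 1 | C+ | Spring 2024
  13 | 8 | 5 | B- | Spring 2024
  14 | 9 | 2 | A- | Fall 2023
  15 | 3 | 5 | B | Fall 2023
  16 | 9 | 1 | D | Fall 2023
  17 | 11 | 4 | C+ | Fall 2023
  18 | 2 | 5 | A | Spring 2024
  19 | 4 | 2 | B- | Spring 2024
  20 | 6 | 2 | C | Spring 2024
SELECT major, MIN(gpa) AS min_gpa FROM students GROUP BY major HAVING MIN(gpa) < 3.08

Execution result:
major | min_gpa
Chemistry | 2.71
Engineering | 2.07
Mathematics | 2.59
Physics | 2.09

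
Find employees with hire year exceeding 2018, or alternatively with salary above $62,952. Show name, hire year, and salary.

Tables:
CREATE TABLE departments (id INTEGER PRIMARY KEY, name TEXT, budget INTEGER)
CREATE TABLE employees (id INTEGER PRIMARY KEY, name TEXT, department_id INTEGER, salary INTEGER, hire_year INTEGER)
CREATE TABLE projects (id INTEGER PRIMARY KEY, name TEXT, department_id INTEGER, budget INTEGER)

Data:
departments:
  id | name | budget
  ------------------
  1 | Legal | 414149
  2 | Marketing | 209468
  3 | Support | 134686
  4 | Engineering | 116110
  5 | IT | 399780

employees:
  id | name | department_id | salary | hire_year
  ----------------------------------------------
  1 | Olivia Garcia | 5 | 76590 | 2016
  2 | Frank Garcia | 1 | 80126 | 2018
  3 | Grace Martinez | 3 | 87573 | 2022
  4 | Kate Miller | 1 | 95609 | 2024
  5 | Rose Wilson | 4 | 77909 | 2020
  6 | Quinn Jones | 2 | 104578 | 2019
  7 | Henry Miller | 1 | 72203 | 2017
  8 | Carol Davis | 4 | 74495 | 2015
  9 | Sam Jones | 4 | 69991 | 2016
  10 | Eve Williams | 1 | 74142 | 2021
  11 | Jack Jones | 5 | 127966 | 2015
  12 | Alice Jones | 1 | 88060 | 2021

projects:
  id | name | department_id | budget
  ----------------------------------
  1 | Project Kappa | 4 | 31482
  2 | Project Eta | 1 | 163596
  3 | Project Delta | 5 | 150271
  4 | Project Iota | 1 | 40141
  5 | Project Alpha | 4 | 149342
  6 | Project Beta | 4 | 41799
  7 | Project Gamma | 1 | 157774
SELECT name, hire_year, salary FROM employees WHERE hire_year > 2018 OR salary > 62952

Execution result:
name | hire_year | salary
Olivia Garcia | 2016 | 76590
Frank Garcia | 2018 | 80126
Grace Martinez | 2022 | 87573
Kate Miller | 2024 | 95609
Rose Wilson | 2020 | 77909
Quinn Jones | 2019 | 104578
Henry Miller | 2017 | 72203
Carol Davis | 2015 | 74495
Sam Jones | 2016 | 69991
Eve Williams | 2021 | 74142
Jack Jones | 2015 | 127966
Alice Jones | 2021 | 88060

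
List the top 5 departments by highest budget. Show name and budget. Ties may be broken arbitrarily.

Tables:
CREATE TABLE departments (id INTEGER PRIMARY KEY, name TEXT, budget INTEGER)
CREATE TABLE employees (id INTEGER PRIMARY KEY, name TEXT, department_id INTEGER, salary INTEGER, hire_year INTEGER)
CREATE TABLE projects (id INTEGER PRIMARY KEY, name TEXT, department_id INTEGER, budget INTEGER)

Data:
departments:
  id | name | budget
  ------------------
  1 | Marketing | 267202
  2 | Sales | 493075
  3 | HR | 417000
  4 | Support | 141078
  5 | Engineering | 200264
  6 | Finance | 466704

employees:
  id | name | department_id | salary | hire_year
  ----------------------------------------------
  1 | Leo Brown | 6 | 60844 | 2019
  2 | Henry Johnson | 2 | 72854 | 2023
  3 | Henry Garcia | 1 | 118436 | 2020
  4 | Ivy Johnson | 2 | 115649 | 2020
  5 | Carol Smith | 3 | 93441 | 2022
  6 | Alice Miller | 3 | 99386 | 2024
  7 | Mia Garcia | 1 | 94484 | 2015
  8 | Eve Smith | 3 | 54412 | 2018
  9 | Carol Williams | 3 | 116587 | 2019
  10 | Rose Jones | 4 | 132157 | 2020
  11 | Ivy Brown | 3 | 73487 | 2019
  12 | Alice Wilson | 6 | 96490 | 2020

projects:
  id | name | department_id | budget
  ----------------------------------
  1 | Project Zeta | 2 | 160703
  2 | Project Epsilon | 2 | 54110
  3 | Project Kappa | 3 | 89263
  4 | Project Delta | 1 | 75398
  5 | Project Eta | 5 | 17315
SELECT name, budget FROM departments ORDER BY budget DESC LIMIT 5

Execution result:
name | budget
Sales | 493075
Finance | 466704
HR | 417000
Marketing | 267202
Engineering | 200264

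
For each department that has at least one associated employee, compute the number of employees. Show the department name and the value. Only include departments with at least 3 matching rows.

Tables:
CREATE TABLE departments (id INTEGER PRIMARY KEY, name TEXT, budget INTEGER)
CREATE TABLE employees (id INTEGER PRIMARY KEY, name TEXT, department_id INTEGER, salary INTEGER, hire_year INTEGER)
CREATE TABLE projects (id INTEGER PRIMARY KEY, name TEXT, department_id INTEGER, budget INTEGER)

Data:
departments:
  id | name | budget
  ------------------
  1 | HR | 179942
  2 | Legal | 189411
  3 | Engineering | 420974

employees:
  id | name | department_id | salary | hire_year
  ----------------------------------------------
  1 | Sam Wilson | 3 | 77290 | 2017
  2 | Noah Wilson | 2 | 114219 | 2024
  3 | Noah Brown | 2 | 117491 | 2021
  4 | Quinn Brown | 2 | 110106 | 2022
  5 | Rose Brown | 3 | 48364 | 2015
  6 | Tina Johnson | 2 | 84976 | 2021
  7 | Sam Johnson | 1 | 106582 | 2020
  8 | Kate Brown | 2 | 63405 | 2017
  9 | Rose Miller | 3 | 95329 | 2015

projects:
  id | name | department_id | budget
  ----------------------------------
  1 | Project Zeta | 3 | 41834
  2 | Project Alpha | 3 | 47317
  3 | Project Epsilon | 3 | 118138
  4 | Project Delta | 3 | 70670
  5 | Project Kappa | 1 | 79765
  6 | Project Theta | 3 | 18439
SELECT p.name, COUNT(*) AS n FROM employees c JOIN departments p ON c.department_id = p.id GROUP BY p.id, p.name HAVING COUNT(*) >= 3

Execution result:
name | n
Legal | 5
Engineering | 3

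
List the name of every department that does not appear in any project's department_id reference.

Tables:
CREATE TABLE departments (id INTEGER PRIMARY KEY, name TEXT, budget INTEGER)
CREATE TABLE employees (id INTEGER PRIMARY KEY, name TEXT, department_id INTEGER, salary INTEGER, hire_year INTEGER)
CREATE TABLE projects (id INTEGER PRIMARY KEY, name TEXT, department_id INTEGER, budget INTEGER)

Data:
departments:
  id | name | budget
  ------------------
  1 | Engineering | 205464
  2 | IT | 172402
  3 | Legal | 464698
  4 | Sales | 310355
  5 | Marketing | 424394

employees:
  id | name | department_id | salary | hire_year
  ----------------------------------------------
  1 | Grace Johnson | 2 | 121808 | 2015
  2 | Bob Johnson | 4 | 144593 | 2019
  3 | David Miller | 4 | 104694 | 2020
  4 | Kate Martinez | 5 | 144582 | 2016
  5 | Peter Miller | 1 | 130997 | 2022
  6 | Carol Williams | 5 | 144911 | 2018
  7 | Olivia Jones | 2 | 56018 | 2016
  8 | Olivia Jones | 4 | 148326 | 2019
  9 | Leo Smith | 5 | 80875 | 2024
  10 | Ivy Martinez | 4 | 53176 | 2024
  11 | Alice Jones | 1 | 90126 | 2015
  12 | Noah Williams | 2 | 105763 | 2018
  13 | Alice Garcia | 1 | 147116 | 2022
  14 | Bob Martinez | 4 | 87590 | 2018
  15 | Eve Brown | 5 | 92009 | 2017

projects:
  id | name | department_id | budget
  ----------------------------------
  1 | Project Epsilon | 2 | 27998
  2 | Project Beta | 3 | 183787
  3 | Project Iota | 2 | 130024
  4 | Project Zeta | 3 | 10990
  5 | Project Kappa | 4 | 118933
SELECT p.name FROM departments p LEFT JOIN projects c ON c.department_id = p.id WHERE c.id IS NULL

Execution result:
name
Engineering
Marketing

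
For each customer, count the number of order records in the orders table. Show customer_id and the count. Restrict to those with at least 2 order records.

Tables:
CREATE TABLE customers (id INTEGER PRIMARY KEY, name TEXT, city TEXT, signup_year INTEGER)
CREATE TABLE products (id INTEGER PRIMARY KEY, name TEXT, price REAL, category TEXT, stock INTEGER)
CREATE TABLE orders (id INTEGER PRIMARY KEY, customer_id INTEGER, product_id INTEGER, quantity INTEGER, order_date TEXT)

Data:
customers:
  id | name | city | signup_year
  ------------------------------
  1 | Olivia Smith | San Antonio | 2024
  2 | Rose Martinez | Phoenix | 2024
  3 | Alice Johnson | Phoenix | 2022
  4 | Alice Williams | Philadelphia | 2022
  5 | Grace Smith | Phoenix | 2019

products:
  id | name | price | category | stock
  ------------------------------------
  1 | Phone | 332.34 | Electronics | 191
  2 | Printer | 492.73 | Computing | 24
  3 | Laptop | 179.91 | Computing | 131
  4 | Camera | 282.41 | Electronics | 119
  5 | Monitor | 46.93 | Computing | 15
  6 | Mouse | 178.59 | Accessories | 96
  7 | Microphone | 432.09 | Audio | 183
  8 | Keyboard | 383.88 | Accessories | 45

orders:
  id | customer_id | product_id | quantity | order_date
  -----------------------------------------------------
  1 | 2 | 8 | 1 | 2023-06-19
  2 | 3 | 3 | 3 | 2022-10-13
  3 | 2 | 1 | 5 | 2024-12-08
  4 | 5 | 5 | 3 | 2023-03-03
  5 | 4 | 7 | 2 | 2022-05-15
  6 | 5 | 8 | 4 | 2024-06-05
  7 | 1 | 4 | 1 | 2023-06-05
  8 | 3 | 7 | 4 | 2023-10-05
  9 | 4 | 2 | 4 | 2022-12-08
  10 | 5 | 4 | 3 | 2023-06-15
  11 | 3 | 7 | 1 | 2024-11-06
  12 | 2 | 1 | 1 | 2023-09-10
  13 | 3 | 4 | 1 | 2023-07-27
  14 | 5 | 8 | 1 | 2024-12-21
SELECT customer_id, COUNT(*) AS order_count FROM orders GROUP BY customer_id HAVING COUNT(*) >= 2

Execution result:
customer_id | order_count
2 | 3
3 | 4
4 | 2
5 | 4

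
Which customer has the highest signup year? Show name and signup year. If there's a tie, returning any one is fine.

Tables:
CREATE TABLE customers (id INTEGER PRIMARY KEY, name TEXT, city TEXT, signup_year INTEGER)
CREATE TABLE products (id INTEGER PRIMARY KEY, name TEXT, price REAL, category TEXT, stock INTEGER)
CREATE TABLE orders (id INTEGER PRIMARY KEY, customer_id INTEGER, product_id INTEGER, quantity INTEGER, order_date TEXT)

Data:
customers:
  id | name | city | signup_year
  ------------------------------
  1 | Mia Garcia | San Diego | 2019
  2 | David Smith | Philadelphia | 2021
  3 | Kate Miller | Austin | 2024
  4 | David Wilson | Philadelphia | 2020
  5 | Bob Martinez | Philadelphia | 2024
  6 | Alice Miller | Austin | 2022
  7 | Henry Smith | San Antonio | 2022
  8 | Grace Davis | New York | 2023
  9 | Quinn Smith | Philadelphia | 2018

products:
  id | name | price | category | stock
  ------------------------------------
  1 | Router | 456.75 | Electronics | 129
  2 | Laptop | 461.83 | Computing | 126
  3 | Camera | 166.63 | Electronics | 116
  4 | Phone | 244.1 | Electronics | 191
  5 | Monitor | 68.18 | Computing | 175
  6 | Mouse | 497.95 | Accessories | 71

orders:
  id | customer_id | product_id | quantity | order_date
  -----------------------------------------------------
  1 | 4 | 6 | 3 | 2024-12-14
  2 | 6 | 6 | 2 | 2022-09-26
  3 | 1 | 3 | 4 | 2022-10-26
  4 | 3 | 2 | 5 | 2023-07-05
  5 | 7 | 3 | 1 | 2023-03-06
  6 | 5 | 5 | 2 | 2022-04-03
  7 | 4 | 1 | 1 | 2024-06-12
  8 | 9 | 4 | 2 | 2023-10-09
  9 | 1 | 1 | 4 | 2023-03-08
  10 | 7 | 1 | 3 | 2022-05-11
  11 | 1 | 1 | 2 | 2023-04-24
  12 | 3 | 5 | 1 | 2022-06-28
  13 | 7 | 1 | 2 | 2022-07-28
SELECT name, signup_year FROM customers ORDER BY signup_year DESC LIMIT 1

Execution result:
name | signup_year
Kate Miller | 2024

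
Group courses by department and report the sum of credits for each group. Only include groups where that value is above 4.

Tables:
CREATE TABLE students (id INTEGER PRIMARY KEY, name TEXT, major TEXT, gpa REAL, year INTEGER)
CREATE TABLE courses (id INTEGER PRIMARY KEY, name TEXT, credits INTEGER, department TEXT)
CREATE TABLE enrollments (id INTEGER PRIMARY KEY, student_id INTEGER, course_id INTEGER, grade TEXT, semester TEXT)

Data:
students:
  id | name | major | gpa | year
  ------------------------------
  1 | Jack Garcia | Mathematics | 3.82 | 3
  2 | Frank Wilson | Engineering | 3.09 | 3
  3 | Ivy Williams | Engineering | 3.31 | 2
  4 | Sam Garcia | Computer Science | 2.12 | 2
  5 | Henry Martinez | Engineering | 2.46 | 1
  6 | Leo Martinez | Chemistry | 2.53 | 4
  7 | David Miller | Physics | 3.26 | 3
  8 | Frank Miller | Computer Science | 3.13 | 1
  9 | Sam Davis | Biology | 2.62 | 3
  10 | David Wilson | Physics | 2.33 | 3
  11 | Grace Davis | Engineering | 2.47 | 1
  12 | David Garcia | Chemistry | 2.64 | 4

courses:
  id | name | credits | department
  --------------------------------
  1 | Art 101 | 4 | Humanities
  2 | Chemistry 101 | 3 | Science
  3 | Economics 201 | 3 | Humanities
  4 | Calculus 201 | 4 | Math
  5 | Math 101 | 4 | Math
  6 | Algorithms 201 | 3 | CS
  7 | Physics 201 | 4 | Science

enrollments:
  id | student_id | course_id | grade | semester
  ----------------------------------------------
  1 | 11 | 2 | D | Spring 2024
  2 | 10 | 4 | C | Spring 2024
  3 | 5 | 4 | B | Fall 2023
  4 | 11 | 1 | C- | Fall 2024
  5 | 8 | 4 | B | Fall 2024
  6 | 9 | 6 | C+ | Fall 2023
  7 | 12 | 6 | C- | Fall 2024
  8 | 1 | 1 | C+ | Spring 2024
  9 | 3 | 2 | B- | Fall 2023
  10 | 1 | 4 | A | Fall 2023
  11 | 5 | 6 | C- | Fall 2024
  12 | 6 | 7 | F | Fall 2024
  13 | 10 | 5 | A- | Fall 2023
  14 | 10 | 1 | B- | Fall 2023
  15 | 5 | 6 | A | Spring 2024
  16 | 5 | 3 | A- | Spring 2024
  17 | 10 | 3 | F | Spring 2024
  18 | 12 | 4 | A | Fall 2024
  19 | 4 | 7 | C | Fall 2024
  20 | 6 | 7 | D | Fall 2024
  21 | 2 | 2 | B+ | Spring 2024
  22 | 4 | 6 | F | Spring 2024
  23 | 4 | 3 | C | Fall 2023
SELECT department, SUM(credits) AS sum_credits FROM courses GROUP BY department HAVING SUM(credits) > 4

Execution result:
department | sum_credits
Humanities | 7
Math | 8
Science | 7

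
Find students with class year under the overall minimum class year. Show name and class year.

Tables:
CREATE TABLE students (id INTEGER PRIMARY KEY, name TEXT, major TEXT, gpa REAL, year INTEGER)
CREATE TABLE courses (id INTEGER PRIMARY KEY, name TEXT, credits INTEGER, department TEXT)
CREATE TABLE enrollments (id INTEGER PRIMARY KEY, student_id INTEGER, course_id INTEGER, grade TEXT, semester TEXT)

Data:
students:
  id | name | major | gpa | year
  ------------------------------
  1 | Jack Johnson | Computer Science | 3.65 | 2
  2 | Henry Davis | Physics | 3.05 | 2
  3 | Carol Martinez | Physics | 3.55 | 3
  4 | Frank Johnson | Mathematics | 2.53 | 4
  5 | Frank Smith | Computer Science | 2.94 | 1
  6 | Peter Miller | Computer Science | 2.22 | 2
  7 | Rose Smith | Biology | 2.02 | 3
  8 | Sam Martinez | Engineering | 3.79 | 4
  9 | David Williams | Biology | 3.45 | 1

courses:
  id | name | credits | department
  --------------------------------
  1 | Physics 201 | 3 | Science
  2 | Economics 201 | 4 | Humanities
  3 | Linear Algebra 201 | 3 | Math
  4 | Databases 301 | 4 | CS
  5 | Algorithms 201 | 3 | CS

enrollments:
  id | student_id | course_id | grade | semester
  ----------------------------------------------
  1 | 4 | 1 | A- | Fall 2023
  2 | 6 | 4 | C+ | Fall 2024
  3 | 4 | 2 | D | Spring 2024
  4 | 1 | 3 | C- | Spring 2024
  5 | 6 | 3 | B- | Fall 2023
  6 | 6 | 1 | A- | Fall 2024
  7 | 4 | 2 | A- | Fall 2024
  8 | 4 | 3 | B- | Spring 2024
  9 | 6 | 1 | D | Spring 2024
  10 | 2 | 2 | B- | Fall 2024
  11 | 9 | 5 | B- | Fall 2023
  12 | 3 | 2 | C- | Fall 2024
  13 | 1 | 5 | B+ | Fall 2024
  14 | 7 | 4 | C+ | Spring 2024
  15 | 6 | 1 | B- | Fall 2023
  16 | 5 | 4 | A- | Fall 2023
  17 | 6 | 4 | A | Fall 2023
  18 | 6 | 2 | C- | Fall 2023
SELECT name, year FROM students WHERE year < (SELECT MIN(year) FROM students)

Execution result:
(no rows)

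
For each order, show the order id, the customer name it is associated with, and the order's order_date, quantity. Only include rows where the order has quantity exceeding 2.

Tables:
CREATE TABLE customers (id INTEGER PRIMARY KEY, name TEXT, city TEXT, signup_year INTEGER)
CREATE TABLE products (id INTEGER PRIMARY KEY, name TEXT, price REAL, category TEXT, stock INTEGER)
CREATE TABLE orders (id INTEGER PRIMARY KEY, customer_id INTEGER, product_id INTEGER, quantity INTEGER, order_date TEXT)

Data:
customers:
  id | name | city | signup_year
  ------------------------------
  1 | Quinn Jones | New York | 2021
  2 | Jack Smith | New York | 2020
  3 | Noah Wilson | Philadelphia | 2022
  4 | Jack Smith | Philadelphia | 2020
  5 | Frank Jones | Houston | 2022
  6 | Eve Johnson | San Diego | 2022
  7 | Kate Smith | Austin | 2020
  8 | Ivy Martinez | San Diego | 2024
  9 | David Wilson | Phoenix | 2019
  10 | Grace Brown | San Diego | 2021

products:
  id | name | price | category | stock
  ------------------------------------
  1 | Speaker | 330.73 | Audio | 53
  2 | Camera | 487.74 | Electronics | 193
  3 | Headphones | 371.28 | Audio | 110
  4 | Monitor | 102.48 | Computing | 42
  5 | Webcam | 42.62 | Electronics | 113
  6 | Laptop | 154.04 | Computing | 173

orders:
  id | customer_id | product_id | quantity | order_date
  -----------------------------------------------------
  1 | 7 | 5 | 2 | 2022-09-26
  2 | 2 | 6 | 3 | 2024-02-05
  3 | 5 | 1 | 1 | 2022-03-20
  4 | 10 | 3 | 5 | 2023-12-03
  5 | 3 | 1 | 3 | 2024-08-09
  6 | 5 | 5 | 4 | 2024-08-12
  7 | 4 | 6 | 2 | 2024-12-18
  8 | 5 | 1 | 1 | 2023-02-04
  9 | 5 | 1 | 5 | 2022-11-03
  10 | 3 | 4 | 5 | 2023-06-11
SELECT c.id, p.name AS customer, c.order_date, c.quantity FROM orders c JOIN customers p ON c.customer_id = p.id WHERE c.quantity > 2

Execution result:
id | customer | order_date | quantity
2 | Jack Smith | 2024-02-05 | 3
4 | Grace Brown | 2023-12-03 | 5
5 | Noah Wilson | 2024-08-09 | 3
6 | Frank Jones | 2024-08-12 | 4
9 | Frank Jones | 2022-11-03 | 5
10 | Noah Wilson | 2023-06-11 | 5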